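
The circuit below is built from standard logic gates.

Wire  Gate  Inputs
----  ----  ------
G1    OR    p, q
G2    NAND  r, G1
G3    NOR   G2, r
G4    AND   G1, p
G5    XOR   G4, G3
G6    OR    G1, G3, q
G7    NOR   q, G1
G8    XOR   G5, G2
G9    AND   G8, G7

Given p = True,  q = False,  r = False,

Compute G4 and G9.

G1 = p OR q = True OR False = True
G2 = r NAND G1 = False NAND True = True
G3 = G2 NOR r = True NOR False = False
G4 = G1 AND p = True AND True = True
G5 = G4 XOR G3 = True XOR False = True
G7 = q NOR G1 = False NOR True = False
G8 = G5 XOR G2 = True XOR True = False
G9 = G8 AND G7 = False AND False = False

G4 = True, G9 = False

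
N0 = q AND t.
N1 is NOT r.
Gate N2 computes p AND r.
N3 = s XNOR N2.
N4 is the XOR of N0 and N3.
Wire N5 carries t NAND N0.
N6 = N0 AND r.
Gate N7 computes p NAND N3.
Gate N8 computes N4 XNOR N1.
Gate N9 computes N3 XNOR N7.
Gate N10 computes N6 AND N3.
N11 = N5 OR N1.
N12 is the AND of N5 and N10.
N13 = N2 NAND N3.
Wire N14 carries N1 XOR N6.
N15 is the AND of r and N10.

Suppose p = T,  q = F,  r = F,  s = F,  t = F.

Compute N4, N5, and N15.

N4 = T  N5 = T  N15 = F

N0 = q AND t = F AND F = F
N2 = p AND r = T AND F = F
N3 = s XNOR N2 = F XNOR F = T
N4 = N0 XOR N3 = F XOR T = T
N5 = t NAND N0 = F NAND F = T
N6 = N0 AND r = F AND F = F
N10 = N6 AND N3 = F AND T = F
N15 = r AND N10 = F AND F = F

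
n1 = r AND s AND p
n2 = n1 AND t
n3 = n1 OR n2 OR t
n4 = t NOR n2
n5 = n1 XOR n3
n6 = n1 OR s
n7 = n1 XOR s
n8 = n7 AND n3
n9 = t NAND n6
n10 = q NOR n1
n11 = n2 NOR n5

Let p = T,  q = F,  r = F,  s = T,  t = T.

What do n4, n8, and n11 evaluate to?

n4 = F; n8 = T; n11 = F

n1 = r AND s AND p = F AND T AND T = F
n2 = n1 AND t = F AND T = F
n3 = n1 OR n2 OR t = F OR F OR T = T
n4 = t NOR n2 = T NOR F = F
n5 = n1 XOR n3 = F XOR T = T
n7 = n1 XOR s = F XOR T = T
n8 = n7 AND n3 = T AND T = T
n11 = n2 NOR n5 = F NOR T = F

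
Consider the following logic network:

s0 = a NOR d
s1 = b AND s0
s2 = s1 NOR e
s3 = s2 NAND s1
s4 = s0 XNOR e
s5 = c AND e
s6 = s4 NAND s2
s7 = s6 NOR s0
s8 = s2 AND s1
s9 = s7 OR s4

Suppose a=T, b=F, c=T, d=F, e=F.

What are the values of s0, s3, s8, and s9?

s0 = a NOR d = T NOR F = F
s1 = b AND s0 = F AND F = F
s2 = s1 NOR e = F NOR F = T
s3 = s2 NAND s1 = T NAND F = T
s4 = s0 XNOR e = F XNOR F = T
s6 = s4 NAND s2 = T NAND T = F
s7 = s6 NOR s0 = F NOR F = T
s8 = s2 AND s1 = T AND F = F
s9 = s7 OR s4 = T OR T = T

s0 = F, s3 = T, s8 = F, s9 = T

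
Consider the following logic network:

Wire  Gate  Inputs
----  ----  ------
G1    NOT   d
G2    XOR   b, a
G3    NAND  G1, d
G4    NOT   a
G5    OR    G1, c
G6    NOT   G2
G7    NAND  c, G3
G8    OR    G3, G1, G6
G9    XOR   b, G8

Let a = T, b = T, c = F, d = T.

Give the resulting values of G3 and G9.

G1 = NOT d = NOT T = F
G2 = b XOR a = T XOR T = F
G3 = G1 NAND d = F NAND T = T
G6 = NOT G2 = NOT F = T
G8 = G3 OR G1 OR G6 = T OR F OR T = T
G9 = b XOR G8 = T XOR T = F

G3 = T, G9 = F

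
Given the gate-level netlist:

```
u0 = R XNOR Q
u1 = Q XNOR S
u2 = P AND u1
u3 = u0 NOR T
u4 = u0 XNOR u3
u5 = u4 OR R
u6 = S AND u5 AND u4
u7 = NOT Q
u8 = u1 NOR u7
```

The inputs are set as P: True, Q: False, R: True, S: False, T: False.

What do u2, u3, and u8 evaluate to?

u0 = R XNOR Q = True XNOR False = False
u1 = Q XNOR S = False XNOR False = True
u2 = P AND u1 = True AND True = True
u3 = u0 NOR T = False NOR False = True
u7 = NOT Q = NOT False = True
u8 = u1 NOR u7 = True NOR True = False

u2 = True; u3 = True; u8 = False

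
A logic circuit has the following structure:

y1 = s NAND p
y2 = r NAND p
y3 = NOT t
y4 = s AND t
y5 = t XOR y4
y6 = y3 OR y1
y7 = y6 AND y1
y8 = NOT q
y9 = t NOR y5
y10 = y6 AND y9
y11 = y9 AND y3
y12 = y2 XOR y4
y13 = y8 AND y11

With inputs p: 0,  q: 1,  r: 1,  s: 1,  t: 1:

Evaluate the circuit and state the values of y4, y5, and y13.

y4 = 1, y5 = 0, y13 = 0

y3 = NOT t = NOT 1 = 0
y4 = s AND t = 1 AND 1 = 1
y5 = t XOR y4 = 1 XOR 1 = 0
y8 = NOT q = NOT 1 = 0
y9 = t NOR y5 = 1 NOR 0 = 0
y11 = y9 AND y3 = 0 AND 0 = 0
y13 = y8 AND y11 = 0 AND 0 = 0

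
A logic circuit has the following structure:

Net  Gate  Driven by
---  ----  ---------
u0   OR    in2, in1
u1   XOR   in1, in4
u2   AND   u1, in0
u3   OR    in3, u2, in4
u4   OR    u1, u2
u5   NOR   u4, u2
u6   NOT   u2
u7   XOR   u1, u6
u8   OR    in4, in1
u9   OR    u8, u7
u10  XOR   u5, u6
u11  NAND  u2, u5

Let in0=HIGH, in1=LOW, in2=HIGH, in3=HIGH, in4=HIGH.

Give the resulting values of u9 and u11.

u9 = HIGH; u11 = HIGH

u1 = in1 XOR in4 = LOW XOR HIGH = HIGH
u2 = u1 AND in0 = HIGH AND HIGH = HIGH
u4 = u1 OR u2 = HIGH OR HIGH = HIGH
u5 = u4 NOR u2 = HIGH NOR HIGH = LOW
u6 = NOT u2 = NOT HIGH = LOW
u7 = u1 XOR u6 = HIGH XOR LOW = HIGH
u8 = in4 OR in1 = HIGH OR LOW = HIGH
u9 = u8 OR u7 = HIGH OR HIGH = HIGH
u11 = u2 NAND u5 = HIGH NAND LOW = HIGH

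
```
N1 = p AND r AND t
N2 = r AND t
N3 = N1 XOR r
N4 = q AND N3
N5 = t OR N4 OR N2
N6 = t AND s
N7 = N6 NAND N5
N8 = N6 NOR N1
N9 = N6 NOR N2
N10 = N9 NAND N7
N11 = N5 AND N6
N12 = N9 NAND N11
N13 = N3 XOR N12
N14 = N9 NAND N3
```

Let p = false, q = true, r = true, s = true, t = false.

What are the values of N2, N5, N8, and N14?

N1 = p AND r AND t = false AND true AND false = false
N2 = r AND t = true AND false = false
N3 = N1 XOR r = false XOR true = true
N4 = q AND N3 = true AND true = true
N5 = t OR N4 OR N2 = false OR true OR false = true
N6 = t AND s = false AND true = false
N8 = N6 NOR N1 = false NOR false = true
N9 = N6 NOR N2 = false NOR false = true
N14 = N9 NAND N3 = true NAND true = false

N2 = false, N5 = true, N8 = true, N14 = false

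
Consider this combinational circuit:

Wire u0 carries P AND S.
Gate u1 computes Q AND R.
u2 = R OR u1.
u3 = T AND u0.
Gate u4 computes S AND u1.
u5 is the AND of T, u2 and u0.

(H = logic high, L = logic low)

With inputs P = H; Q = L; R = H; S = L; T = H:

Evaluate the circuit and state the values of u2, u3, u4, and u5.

u2 = H, u3 = L, u4 = L, u5 = L

u0 = P AND S = H AND L = L
u1 = Q AND R = L AND H = L
u2 = R OR u1 = H OR L = H
u3 = T AND u0 = H AND L = L
u4 = S AND u1 = L AND L = L
u5 = T AND u2 AND u0 = H AND H AND L = L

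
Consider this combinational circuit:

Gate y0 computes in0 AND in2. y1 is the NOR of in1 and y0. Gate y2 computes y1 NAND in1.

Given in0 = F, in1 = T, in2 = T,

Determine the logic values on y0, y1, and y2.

y0 = in0 AND in2 = F AND T = F
y1 = in1 NOR y0 = T NOR F = F
y2 = y1 NAND in1 = F NAND T = T

y0 = F  y1 = F  y2 = T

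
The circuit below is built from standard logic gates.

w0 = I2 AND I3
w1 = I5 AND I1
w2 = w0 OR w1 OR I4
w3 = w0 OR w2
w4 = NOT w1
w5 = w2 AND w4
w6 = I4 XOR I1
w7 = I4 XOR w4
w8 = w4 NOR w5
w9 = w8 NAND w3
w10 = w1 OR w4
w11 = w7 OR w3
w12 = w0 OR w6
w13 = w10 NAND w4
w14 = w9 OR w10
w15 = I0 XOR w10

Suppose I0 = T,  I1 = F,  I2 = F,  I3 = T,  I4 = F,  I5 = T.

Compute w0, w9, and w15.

w0 = I2 AND I3 = F AND T = F
w1 = I5 AND I1 = T AND F = F
w2 = w0 OR w1 OR I4 = F OR F OR F = F
w3 = w0 OR w2 = F OR F = F
w4 = NOT w1 = NOT F = T
w5 = w2 AND w4 = F AND T = F
w8 = w4 NOR w5 = T NOR F = F
w9 = w8 NAND w3 = F NAND F = T
w10 = w1 OR w4 = F OR T = T
w15 = I0 XOR w10 = T XOR T = F

w0 = F, w9 = T, w15 = F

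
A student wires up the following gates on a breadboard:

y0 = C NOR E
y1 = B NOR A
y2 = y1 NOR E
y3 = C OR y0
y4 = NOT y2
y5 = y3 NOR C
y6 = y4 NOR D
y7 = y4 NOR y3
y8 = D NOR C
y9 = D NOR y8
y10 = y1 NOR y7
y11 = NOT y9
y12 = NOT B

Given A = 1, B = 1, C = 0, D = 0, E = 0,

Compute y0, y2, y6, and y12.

y0 = 1, y2 = 1, y6 = 1, y12 = 0

y0 = C NOR E = 0 NOR 0 = 1
y1 = B NOR A = 1 NOR 1 = 0
y2 = y1 NOR E = 0 NOR 0 = 1
y4 = NOT y2 = NOT 1 = 0
y6 = y4 NOR D = 0 NOR 0 = 1
y12 = NOT B = NOT 1 = 0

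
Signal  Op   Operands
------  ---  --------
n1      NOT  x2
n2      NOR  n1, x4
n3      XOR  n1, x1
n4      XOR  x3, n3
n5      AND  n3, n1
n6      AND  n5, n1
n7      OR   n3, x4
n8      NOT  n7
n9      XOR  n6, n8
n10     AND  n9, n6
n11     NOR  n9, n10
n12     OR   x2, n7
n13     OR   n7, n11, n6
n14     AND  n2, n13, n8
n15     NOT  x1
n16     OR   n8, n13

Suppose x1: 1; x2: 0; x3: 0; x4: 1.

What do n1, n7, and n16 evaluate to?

n1 = NOT x2 = NOT 0 = 1
n3 = n1 XOR x1 = 1 XOR 1 = 0
n5 = n3 AND n1 = 0 AND 1 = 0
n6 = n5 AND n1 = 0 AND 1 = 0
n7 = n3 OR x4 = 0 OR 1 = 1
n8 = NOT n7 = NOT 1 = 0
n9 = n6 XOR n8 = 0 XOR 0 = 0
n10 = n9 AND n6 = 0 AND 0 = 0
n11 = n9 NOR n10 = 0 NOR 0 = 1
n13 = n7 OR n11 OR n6 = 1 OR 1 OR 0 = 1
n16 = n8 OR n13 = 0 OR 1 = 1

n1 = 1; n7 = 1; n16 = 1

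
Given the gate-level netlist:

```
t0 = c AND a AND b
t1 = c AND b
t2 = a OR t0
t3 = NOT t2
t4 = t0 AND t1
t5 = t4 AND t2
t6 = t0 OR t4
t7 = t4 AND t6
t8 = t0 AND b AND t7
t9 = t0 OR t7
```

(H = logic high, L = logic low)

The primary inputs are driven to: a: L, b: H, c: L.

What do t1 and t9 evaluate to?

t0 = c AND a AND b = L AND L AND H = L
t1 = c AND b = L AND H = L
t4 = t0 AND t1 = L AND L = L
t6 = t0 OR t4 = L OR L = L
t7 = t4 AND t6 = L AND L = L
t9 = t0 OR t7 = L OR L = L

t1 = L, t9 = L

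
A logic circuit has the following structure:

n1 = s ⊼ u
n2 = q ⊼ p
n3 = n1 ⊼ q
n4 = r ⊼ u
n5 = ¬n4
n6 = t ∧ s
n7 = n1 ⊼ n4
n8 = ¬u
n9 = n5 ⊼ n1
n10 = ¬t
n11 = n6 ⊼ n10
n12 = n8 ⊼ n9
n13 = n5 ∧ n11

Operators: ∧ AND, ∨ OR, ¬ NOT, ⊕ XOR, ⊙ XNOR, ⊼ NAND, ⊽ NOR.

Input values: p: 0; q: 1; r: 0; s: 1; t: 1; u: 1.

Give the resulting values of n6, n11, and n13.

n6 = 1  n11 = 1  n13 = 0

n4 = r NAND u = 0 NAND 1 = 1
n5 = NOT n4 = NOT 1 = 0
n6 = t AND s = 1 AND 1 = 1
n10 = NOT t = NOT 1 = 0
n11 = n6 NAND n10 = 1 NAND 0 = 1
n13 = n5 AND n11 = 0 AND 1 = 0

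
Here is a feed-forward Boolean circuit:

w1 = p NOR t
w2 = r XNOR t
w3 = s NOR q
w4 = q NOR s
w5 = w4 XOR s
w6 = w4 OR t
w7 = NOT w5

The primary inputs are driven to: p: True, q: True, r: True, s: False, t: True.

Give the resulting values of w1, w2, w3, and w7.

w1 = p NOR t = True NOR True = False
w2 = r XNOR t = True XNOR True = True
w3 = s NOR q = False NOR True = False
w4 = q NOR s = True NOR False = False
w5 = w4 XOR s = False XOR False = False
w7 = NOT w5 = NOT False = True

w1 = False  w2 = True  w3 = False  w7 = True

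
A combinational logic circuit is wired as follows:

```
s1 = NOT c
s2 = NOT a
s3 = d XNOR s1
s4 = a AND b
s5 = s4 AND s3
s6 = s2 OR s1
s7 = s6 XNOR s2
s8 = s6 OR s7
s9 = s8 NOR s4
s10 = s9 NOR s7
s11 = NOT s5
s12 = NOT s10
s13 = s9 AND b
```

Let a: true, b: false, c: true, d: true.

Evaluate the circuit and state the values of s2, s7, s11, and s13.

s2 = false  s7 = true  s11 = true  s13 = false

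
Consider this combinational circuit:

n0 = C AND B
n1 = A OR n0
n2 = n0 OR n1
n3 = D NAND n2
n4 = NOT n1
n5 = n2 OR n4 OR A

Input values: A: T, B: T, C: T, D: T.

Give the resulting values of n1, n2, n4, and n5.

n1 = T, n2 = T, n4 = F, n5 = T

n0 = C AND B = T AND T = T
n1 = A OR n0 = T OR T = T
n2 = n0 OR n1 = T OR T = T
n4 = NOT n1 = NOT T = F
n5 = n2 OR n4 OR A = T OR F OR T = T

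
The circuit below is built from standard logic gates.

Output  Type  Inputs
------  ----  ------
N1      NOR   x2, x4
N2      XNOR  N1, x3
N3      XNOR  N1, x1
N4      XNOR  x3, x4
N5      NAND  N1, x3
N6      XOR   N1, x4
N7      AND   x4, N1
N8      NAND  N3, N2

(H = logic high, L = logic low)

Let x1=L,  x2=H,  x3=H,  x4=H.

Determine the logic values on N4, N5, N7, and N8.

N1 = x2 NOR x4 = H NOR H = L
N2 = N1 XNOR x3 = L XNOR H = L
N3 = N1 XNOR x1 = L XNOR L = H
N4 = x3 XNOR x4 = H XNOR H = H
N5 = N1 NAND x3 = L NAND H = H
N7 = x4 AND N1 = H AND L = L
N8 = N3 NAND N2 = H NAND L = H

N4 = H, N5 = H, N7 = L, N8 = H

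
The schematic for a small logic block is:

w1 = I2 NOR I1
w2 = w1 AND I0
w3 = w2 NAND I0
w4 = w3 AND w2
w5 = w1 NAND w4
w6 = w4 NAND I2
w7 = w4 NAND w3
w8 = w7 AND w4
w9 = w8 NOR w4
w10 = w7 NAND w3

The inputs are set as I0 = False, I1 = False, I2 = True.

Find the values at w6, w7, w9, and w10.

w6 = True; w7 = True; w9 = True; w10 = False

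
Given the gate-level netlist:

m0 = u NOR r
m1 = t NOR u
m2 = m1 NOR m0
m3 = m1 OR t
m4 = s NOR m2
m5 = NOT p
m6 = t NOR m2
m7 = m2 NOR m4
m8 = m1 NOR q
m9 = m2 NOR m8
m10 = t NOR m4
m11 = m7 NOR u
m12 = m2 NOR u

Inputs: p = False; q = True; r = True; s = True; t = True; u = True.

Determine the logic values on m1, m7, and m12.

m0 = u NOR r = True NOR True = False
m1 = t NOR u = True NOR True = False
m2 = m1 NOR m0 = False NOR False = True
m4 = s NOR m2 = True NOR True = False
m7 = m2 NOR m4 = True NOR False = False
m12 = m2 NOR u = True NOR True = False

m1 = False  m7 = False  m12 = False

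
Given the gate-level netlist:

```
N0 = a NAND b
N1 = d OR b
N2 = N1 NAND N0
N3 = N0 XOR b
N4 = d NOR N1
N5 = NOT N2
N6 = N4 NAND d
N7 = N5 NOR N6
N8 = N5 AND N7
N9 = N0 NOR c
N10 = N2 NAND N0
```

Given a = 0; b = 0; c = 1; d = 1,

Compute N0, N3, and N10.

N0 = a NAND b = 0 NAND 0 = 1
N1 = d OR b = 1 OR 0 = 1
N2 = N1 NAND N0 = 1 NAND 1 = 0
N3 = N0 XOR b = 1 XOR 0 = 1
N10 = N2 NAND N0 = 0 NAND 1 = 1

N0 = 1  N3 = 1  N10 = 1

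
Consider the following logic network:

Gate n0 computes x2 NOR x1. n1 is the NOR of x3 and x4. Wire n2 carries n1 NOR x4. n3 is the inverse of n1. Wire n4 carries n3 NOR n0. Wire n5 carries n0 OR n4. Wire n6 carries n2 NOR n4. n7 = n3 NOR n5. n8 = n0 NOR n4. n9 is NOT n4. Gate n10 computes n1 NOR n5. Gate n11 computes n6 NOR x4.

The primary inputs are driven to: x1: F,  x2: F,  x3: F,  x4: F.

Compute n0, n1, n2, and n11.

n0 = x2 NOR x1 = F NOR F = T
n1 = x3 NOR x4 = F NOR F = T
n2 = n1 NOR x4 = T NOR F = F
n3 = NOT n1 = NOT T = F
n4 = n3 NOR n0 = F NOR T = F
n6 = n2 NOR n4 = F NOR F = T
n11 = n6 NOR x4 = T NOR F = F

n0 = T, n1 = T, n2 = F, n11 = F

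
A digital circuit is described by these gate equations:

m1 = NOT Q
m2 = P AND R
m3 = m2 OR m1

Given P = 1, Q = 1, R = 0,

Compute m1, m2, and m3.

m1 = 0, m2 = 0, m3 = 0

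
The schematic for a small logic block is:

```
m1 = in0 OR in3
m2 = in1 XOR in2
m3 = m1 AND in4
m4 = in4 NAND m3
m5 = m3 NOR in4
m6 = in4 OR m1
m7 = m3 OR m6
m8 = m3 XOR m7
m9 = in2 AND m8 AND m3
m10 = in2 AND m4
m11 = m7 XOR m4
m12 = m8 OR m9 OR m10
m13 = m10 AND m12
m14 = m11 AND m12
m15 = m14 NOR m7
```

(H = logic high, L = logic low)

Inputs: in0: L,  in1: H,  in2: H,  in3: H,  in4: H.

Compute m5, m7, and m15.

m1 = in0 OR in3 = L OR H = H
m3 = m1 AND in4 = H AND H = H
m4 = in4 NAND m3 = H NAND H = L
m5 = m3 NOR in4 = H NOR H = L
m6 = in4 OR m1 = H OR H = H
m7 = m3 OR m6 = H OR H = H
m8 = m3 XOR m7 = H XOR H = L
m9 = in2 AND m8 AND m3 = H AND L AND H = L
m10 = in2 AND m4 = H AND L = L
m11 = m7 XOR m4 = H XOR L = H
m12 = m8 OR m9 OR m10 = L OR L OR L = L
m14 = m11 AND m12 = H AND L = L
m15 = m14 NOR m7 = L NOR H = L

m5 = L, m7 = H, m15 = L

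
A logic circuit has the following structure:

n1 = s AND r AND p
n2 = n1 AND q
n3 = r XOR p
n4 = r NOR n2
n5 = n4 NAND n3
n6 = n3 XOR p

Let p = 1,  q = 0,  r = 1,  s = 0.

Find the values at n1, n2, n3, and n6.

n1 = 0, n2 = 0, n3 = 0, n6 = 1

n1 = s AND r AND p = 0 AND 1 AND 1 = 0
n2 = n1 AND q = 0 AND 0 = 0
n3 = r XOR p = 1 XOR 1 = 0
n6 = n3 XOR p = 0 XOR 1 = 1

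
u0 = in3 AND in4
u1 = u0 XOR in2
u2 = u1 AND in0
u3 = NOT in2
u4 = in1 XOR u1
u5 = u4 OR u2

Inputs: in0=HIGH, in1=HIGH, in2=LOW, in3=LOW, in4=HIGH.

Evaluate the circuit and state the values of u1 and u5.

u1 = LOW, u5 = HIGH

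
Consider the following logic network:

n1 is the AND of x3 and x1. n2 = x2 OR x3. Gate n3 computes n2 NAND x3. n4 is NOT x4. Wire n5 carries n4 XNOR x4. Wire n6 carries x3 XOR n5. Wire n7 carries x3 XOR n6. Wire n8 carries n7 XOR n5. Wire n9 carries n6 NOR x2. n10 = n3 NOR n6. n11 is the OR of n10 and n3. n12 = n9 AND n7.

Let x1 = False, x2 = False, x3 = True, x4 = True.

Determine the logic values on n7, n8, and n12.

n4 = NOT x4 = NOT True = False
n5 = n4 XNOR x4 = False XNOR True = False
n6 = x3 XOR n5 = True XOR False = True
n7 = x3 XOR n6 = True XOR True = False
n8 = n7 XOR n5 = False XOR False = False
n9 = n6 NOR x2 = True NOR False = False
n12 = n9 AND n7 = False AND False = False

n7 = False; n8 = False; n12 = False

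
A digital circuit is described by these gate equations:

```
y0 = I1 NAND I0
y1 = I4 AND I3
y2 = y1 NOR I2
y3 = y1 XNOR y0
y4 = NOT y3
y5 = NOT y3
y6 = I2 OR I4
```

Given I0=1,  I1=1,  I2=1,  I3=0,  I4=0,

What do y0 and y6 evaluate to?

y0 = 0  y6 = 1

y0 = I1 NAND I0 = 1 NAND 1 = 0
y6 = I2 OR I4 = 1 OR 0 = 1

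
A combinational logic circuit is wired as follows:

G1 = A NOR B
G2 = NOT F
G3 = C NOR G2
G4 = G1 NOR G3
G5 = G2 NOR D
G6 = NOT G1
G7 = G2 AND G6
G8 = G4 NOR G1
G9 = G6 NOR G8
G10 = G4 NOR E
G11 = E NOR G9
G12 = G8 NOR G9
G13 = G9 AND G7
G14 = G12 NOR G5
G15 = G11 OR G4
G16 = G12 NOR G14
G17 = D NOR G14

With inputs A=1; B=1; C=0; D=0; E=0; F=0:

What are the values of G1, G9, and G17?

G1 = 0  G9 = 0  G17 = 1

G1 = A NOR B = 1 NOR 1 = 0
G2 = NOT F = NOT 0 = 1
G3 = C NOR G2 = 0 NOR 1 = 0
G4 = G1 NOR G3 = 0 NOR 0 = 1
G5 = G2 NOR D = 1 NOR 0 = 0
G6 = NOT G1 = NOT 0 = 1
G8 = G4 NOR G1 = 1 NOR 0 = 0
G9 = G6 NOR G8 = 1 NOR 0 = 0
G12 = G8 NOR G9 = 0 NOR 0 = 1
G14 = G12 NOR G5 = 1 NOR 0 = 0
G17 = D NOR G14 = 0 NOR 0 = 1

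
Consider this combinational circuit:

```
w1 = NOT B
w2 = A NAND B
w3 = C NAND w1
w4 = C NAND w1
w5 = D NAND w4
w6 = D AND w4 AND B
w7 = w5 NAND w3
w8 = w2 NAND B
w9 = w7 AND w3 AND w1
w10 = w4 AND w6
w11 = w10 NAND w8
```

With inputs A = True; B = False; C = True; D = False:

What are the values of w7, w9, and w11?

w7 = True, w9 = False, w11 = True

w1 = NOT B = NOT False = True
w2 = A NAND B = True NAND False = True
w3 = C NAND w1 = True NAND True = False
w4 = C NAND w1 = True NAND True = False
w5 = D NAND w4 = False NAND False = True
w6 = D AND w4 AND B = False AND False AND False = False
w7 = w5 NAND w3 = True NAND False = True
w8 = w2 NAND B = True NAND False = True
w9 = w7 AND w3 AND w1 = True AND False AND True = False
w10 = w4 AND w6 = False AND False = False
w11 = w10 NAND w8 = False NAND True = True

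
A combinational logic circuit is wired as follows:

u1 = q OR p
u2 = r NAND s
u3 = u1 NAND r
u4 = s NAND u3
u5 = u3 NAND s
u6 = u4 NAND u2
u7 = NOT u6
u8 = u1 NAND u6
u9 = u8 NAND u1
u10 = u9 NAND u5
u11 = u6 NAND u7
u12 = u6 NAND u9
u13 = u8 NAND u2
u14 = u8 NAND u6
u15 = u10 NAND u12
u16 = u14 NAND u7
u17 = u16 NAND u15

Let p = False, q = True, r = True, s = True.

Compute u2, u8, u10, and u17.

u1 = q OR p = True OR False = True
u2 = r NAND s = True NAND True = False
u3 = u1 NAND r = True NAND True = False
u4 = s NAND u3 = True NAND False = True
u5 = u3 NAND s = False NAND True = True
u6 = u4 NAND u2 = True NAND False = True
u7 = NOT u6 = NOT True = False
u8 = u1 NAND u6 = True NAND True = False
u9 = u8 NAND u1 = False NAND True = True
u10 = u9 NAND u5 = True NAND True = False
u12 = u6 NAND u9 = True NAND True = False
u14 = u8 NAND u6 = False NAND True = True
u15 = u10 NAND u12 = False NAND False = True
u16 = u14 NAND u7 = True NAND False = True
u17 = u16 NAND u15 = True NAND True = False

u2 = False  u8 = False  u10 = False  u17 = False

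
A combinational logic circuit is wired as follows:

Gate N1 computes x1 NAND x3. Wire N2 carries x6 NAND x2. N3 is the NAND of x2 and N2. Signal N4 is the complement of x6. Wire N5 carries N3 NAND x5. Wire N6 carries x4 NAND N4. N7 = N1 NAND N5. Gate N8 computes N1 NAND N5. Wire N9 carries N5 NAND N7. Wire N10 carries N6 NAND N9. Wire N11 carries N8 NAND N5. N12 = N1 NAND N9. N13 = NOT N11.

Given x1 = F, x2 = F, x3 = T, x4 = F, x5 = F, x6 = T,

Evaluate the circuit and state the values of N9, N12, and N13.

N9 = T; N12 = F; N13 = F

N1 = x1 NAND x3 = F NAND T = T
N2 = x6 NAND x2 = T NAND F = T
N3 = x2 NAND N2 = F NAND T = T
N5 = N3 NAND x5 = T NAND F = T
N7 = N1 NAND N5 = T NAND T = F
N8 = N1 NAND N5 = T NAND T = F
N9 = N5 NAND N7 = T NAND F = T
N11 = N8 NAND N5 = F NAND T = T
N12 = N1 NAND N9 = T NAND T = F
N13 = NOT N11 = NOT T = F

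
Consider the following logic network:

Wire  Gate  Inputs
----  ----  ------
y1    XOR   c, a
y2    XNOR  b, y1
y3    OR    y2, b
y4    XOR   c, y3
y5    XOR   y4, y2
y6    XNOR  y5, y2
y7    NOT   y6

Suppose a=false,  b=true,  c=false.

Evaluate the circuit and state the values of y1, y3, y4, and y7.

y1 = c XOR a = false XOR false = false
y2 = b XNOR y1 = true XNOR false = false
y3 = y2 OR b = false OR true = true
y4 = c XOR y3 = false XOR true = true
y5 = y4 XOR y2 = true XOR false = true
y6 = y5 XNOR y2 = true XNOR false = false
y7 = NOT y6 = NOT false = true

y1 = false  y3 = true  y4 = true  y7 = true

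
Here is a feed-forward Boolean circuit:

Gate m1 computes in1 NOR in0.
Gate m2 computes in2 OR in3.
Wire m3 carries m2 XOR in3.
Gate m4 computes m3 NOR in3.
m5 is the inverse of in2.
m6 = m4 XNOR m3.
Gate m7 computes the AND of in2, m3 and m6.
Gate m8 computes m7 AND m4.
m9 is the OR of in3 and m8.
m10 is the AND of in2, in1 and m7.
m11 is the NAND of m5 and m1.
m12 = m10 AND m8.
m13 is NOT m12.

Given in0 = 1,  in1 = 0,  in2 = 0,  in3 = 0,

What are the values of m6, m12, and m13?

m2 = in2 OR in3 = 0 OR 0 = 0
m3 = m2 XOR in3 = 0 XOR 0 = 0
m4 = m3 NOR in3 = 0 NOR 0 = 1
m6 = m4 XNOR m3 = 1 XNOR 0 = 0
m7 = in2 AND m3 AND m6 = 0 AND 0 AND 0 = 0
m8 = m7 AND m4 = 0 AND 1 = 0
m10 = in2 AND in1 AND m7 = 0 AND 0 AND 0 = 0
m12 = m10 AND m8 = 0 AND 0 = 0
m13 = NOT m12 = NOT 0 = 1

m6 = 0; m12 = 0; m13 = 1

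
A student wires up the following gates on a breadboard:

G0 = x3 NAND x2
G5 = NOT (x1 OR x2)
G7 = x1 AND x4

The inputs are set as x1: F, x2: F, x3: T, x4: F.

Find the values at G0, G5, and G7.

G0 = T, G5 = T, G7 = F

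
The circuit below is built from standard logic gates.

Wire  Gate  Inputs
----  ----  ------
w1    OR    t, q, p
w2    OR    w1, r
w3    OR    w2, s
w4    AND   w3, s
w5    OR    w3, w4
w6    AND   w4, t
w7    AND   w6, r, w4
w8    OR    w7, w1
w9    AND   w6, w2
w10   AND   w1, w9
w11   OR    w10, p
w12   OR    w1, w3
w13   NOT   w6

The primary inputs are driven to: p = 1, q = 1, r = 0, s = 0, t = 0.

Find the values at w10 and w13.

w10 = 0, w13 = 1

w1 = t OR q OR p = 0 OR 1 OR 1 = 1
w2 = w1 OR r = 1 OR 0 = 1
w3 = w2 OR s = 1 OR 0 = 1
w4 = w3 AND s = 1 AND 0 = 0
w6 = w4 AND t = 0 AND 0 = 0
w9 = w6 AND w2 = 0 AND 1 = 0
w10 = w1 AND w9 = 1 AND 0 = 0
w13 = NOT w6 = NOT 0 = 1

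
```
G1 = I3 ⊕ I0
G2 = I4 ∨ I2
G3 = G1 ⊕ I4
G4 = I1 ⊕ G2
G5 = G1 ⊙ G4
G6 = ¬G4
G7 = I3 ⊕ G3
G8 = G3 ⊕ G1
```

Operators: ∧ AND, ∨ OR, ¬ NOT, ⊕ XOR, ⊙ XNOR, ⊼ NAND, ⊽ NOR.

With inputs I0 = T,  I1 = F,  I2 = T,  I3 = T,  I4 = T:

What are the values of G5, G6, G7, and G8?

G1 = I3 XOR I0 = T XOR T = F
G2 = I4 OR I2 = T OR T = T
G3 = G1 XOR I4 = F XOR T = T
G4 = I1 XOR G2 = F XOR T = T
G5 = G1 XNOR G4 = F XNOR T = F
G6 = NOT G4 = NOT T = F
G7 = I3 XOR G3 = T XOR T = F
G8 = G3 XOR G1 = T XOR F = T

G5 = F; G6 = F; G7 = F; G8 = T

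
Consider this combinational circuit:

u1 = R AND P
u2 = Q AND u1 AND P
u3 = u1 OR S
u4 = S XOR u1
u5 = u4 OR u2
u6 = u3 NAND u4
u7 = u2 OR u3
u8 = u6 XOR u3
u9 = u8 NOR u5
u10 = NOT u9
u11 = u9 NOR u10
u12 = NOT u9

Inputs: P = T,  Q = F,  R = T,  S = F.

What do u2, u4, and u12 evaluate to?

u1 = R AND P = T AND T = T
u2 = Q AND u1 AND P = F AND T AND T = F
u3 = u1 OR S = T OR F = T
u4 = S XOR u1 = F XOR T = T
u5 = u4 OR u2 = T OR F = T
u6 = u3 NAND u4 = T NAND T = F
u8 = u6 XOR u3 = F XOR T = T
u9 = u8 NOR u5 = T NOR T = F
u12 = NOT u9 = NOT F = T

u2 = F, u4 = T, u12 = T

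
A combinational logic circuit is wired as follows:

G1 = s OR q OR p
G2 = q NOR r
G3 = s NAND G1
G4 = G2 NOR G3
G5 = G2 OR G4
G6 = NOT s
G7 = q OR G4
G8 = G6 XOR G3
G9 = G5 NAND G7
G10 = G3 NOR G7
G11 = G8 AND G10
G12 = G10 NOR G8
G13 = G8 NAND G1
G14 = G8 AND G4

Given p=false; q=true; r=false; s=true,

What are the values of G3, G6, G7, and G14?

G3 = false  G6 = false  G7 = true  G14 = false

G1 = s OR q OR p = true OR true OR false = true
G2 = q NOR r = true NOR false = false
G3 = s NAND G1 = true NAND true = false
G4 = G2 NOR G3 = false NOR false = true
G6 = NOT s = NOT true = false
G7 = q OR G4 = true OR true = true
G8 = G6 XOR G3 = false XOR false = false
G14 = G8 AND G4 = false AND true = false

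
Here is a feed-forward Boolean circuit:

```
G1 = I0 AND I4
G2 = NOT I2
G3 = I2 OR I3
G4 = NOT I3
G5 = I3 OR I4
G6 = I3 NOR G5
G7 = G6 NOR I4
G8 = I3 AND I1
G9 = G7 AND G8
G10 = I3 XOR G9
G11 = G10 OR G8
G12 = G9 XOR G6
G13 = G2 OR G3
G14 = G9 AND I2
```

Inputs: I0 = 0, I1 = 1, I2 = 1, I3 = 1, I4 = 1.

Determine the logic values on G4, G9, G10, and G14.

G4 = NOT I3 = NOT 1 = 0
G5 = I3 OR I4 = 1 OR 1 = 1
G6 = I3 NOR G5 = 1 NOR 1 = 0
G7 = G6 NOR I4 = 0 NOR 1 = 0
G8 = I3 AND I1 = 1 AND 1 = 1
G9 = G7 AND G8 = 0 AND 1 = 0
G10 = I3 XOR G9 = 1 XOR 0 = 1
G14 = G9 AND I2 = 0 AND 1 = 0

G4 = 0  G9 = 0  G10 = 1  G14 = 0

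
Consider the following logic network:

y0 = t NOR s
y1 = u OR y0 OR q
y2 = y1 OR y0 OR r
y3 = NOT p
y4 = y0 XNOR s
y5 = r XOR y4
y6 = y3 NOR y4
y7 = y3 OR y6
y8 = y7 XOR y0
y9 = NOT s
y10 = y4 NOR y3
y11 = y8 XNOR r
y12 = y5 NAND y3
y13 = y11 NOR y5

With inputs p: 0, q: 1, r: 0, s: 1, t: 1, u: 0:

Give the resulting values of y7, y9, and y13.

y7 = 1, y9 = 0, y13 = 1

y0 = t NOR s = 1 NOR 1 = 0
y3 = NOT p = NOT 0 = 1
y4 = y0 XNOR s = 0 XNOR 1 = 0
y5 = r XOR y4 = 0 XOR 0 = 0
y6 = y3 NOR y4 = 1 NOR 0 = 0
y7 = y3 OR y6 = 1 OR 0 = 1
y8 = y7 XOR y0 = 1 XOR 0 = 1
y9 = NOT s = NOT 1 = 0
y11 = y8 XNOR r = 1 XNOR 0 = 0
y13 = y11 NOR y5 = 0 NOR 0 = 1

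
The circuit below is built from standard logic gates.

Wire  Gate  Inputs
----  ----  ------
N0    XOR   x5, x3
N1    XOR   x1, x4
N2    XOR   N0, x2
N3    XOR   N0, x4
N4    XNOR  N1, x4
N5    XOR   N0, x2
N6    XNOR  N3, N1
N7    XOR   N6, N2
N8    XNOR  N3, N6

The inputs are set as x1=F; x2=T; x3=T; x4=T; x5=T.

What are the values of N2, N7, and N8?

N0 = x5 XOR x3 = T XOR T = F
N1 = x1 XOR x4 = F XOR T = T
N2 = N0 XOR x2 = F XOR T = T
N3 = N0 XOR x4 = F XOR T = T
N6 = N3 XNOR N1 = T XNOR T = T
N7 = N6 XOR N2 = T XOR T = F
N8 = N3 XNOR N6 = T XNOR T = T

N2 = T  N7 = F  N8 = T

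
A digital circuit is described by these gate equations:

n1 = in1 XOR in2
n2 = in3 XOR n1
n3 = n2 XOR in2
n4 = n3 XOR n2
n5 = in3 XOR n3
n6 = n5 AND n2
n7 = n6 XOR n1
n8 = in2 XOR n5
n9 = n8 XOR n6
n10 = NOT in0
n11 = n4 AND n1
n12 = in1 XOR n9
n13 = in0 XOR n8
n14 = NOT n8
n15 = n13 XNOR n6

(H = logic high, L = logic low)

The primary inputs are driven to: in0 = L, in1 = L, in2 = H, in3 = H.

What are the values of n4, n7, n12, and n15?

n4 = H, n7 = H, n12 = H, n15 = L

n1 = in1 XOR in2 = L XOR H = H
n2 = in3 XOR n1 = H XOR H = L
n3 = n2 XOR in2 = L XOR H = H
n4 = n3 XOR n2 = H XOR L = H
n5 = in3 XOR n3 = H XOR H = L
n6 = n5 AND n2 = L AND L = L
n7 = n6 XOR n1 = L XOR H = H
n8 = in2 XOR n5 = H XOR L = H
n9 = n8 XOR n6 = H XOR L = H
n12 = in1 XOR n9 = L XOR H = H
n13 = in0 XOR n8 = L XOR H = H
n15 = n13 XNOR n6 = H XNOR L = L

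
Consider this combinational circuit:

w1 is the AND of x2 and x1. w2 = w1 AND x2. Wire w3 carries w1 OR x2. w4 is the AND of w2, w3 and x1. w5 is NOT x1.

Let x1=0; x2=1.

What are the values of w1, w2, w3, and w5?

w1 = 0  w2 = 0  w3 = 1  w5 = 1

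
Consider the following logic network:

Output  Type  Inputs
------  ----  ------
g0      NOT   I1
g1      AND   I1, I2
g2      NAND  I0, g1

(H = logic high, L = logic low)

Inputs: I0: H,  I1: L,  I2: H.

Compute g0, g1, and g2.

g0 = H; g1 = L; g2 = H

g0 = NOT I1 = NOT L = H
g1 = I1 AND I2 = L AND H = L
g2 = I0 NAND g1 = H NAND L = H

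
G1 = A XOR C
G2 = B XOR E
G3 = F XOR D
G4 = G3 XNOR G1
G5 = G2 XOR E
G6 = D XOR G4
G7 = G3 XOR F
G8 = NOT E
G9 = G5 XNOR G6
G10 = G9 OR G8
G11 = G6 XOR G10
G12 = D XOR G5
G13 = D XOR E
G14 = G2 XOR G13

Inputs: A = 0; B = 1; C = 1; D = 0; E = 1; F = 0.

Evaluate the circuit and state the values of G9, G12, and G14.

G9 = 0, G12 = 1, G14 = 1

G1 = A XOR C = 0 XOR 1 = 1
G2 = B XOR E = 1 XOR 1 = 0
G3 = F XOR D = 0 XOR 0 = 0
G4 = G3 XNOR G1 = 0 XNOR 1 = 0
G5 = G2 XOR E = 0 XOR 1 = 1
G6 = D XOR G4 = 0 XOR 0 = 0
G9 = G5 XNOR G6 = 1 XNOR 0 = 0
G12 = D XOR G5 = 0 XOR 1 = 1
G13 = D XOR E = 0 XOR 1 = 1
G14 = G2 XOR G13 = 0 XOR 1 = 1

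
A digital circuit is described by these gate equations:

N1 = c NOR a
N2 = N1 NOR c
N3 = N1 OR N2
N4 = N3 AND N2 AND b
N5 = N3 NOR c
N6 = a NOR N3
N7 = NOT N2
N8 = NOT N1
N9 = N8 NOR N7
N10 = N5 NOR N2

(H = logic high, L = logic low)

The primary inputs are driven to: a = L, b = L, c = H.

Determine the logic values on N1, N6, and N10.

N1 = c NOR a = H NOR L = L
N2 = N1 NOR c = L NOR H = L
N3 = N1 OR N2 = L OR L = L
N5 = N3 NOR c = L NOR H = L
N6 = a NOR N3 = L NOR L = H
N10 = N5 NOR N2 = L NOR L = H

N1 = L; N6 = H; N10 = H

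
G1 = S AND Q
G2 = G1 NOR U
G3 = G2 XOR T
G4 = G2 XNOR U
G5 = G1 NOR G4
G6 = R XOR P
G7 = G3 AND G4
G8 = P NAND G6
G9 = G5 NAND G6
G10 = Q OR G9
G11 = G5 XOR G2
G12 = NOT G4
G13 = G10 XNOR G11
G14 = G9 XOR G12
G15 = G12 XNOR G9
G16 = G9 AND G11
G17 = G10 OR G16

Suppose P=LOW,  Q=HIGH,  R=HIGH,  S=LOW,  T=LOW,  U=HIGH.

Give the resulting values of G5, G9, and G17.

G1 = S AND Q = LOW AND HIGH = LOW
G2 = G1 NOR U = LOW NOR HIGH = LOW
G4 = G2 XNOR U = LOW XNOR HIGH = LOW
G5 = G1 NOR G4 = LOW NOR LOW = HIGH
G6 = R XOR P = HIGH XOR LOW = HIGH
G9 = G5 NAND G6 = HIGH NAND HIGH = LOW
G10 = Q OR G9 = HIGH OR LOW = HIGH
G11 = G5 XOR G2 = HIGH XOR LOW = HIGH
G16 = G9 AND G11 = LOW AND HIGH = LOW
G17 = G10 OR G16 = HIGH OR LOW = HIGH

G5 = HIGH, G9 = LOW, G17 = HIGH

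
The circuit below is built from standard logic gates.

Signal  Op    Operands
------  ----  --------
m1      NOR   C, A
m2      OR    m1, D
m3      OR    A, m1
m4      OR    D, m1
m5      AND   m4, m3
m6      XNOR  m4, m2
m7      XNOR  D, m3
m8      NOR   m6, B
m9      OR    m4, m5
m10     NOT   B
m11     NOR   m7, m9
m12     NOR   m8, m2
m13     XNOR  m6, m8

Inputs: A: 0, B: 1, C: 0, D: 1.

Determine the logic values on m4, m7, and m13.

m4 = 1, m7 = 1, m13 = 0

m1 = C NOR A = 0 NOR 0 = 1
m2 = m1 OR D = 1 OR 1 = 1
m3 = A OR m1 = 0 OR 1 = 1
m4 = D OR m1 = 1 OR 1 = 1
m6 = m4 XNOR m2 = 1 XNOR 1 = 1
m7 = D XNOR m3 = 1 XNOR 1 = 1
m8 = m6 NOR B = 1 NOR 1 = 0
m13 = m6 XNOR m8 = 1 XNOR 0 = 0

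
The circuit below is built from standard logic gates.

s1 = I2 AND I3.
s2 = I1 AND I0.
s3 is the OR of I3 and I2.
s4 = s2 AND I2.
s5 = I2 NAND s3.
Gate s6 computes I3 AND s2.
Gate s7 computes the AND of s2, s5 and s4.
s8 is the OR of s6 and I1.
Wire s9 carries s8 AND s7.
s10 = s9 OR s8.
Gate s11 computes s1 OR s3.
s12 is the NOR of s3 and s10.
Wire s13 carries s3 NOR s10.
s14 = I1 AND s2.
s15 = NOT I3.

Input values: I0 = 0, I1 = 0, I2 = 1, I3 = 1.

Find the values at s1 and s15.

s1 = I2 AND I3 = 1 AND 1 = 1
s15 = NOT I3 = NOT 1 = 0

s1 = 1, s15 = 0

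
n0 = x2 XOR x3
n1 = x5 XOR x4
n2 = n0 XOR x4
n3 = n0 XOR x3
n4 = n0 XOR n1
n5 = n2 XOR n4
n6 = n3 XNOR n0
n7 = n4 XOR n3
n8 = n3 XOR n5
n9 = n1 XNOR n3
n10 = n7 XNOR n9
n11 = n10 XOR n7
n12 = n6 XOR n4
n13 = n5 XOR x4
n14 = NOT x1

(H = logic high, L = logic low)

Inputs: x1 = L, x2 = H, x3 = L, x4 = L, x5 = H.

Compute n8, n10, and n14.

n8 = L, n10 = H, n14 = H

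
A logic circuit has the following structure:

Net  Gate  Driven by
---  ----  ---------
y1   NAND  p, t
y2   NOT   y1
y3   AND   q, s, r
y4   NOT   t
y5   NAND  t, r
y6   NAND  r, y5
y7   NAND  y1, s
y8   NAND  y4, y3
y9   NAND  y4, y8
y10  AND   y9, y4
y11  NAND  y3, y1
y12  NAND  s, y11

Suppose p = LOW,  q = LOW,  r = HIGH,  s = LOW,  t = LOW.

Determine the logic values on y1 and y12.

y1 = p NAND t = LOW NAND LOW = HIGH
y3 = q AND s AND r = LOW AND LOW AND HIGH = LOW
y11 = y3 NAND y1 = LOW NAND HIGH = HIGH
y12 = s NAND y11 = LOW NAND HIGH = HIGH

y1 = HIGH, y12 = HIGH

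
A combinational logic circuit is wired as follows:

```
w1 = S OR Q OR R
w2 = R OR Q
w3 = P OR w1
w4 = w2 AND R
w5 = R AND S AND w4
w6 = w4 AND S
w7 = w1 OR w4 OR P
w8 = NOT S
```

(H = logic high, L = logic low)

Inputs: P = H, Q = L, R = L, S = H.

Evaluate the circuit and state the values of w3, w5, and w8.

w3 = H  w5 = L  w8 = L

w1 = S OR Q OR R = H OR L OR L = H
w2 = R OR Q = L OR L = L
w3 = P OR w1 = H OR H = H
w4 = w2 AND R = L AND L = L
w5 = R AND S AND w4 = L AND H AND L = L
w8 = NOT S = NOT H = L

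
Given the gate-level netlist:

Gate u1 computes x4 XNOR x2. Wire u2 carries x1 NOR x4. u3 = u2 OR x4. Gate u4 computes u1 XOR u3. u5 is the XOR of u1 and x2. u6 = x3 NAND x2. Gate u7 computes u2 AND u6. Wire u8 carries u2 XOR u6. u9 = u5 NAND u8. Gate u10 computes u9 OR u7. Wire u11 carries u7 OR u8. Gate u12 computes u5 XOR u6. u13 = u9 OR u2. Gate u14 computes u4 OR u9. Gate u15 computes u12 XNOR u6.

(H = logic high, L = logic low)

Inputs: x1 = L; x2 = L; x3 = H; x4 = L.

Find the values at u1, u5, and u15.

u1 = H, u5 = H, u15 = L

u1 = x4 XNOR x2 = L XNOR L = H
u5 = u1 XOR x2 = H XOR L = H
u6 = x3 NAND x2 = H NAND L = H
u12 = u5 XOR u6 = H XOR H = L
u15 = u12 XNOR u6 = L XNOR H = L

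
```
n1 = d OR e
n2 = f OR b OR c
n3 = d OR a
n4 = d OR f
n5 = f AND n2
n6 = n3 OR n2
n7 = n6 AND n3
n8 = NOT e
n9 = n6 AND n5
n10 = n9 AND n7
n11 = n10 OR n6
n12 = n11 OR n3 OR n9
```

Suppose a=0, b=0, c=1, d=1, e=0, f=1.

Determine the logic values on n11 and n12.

n2 = f OR b OR c = 1 OR 0 OR 1 = 1
n3 = d OR a = 1 OR 0 = 1
n5 = f AND n2 = 1 AND 1 = 1
n6 = n3 OR n2 = 1 OR 1 = 1
n7 = n6 AND n3 = 1 AND 1 = 1
n9 = n6 AND n5 = 1 AND 1 = 1
n10 = n9 AND n7 = 1 AND 1 = 1
n11 = n10 OR n6 = 1 OR 1 = 1
n12 = n11 OR n3 OR n9 = 1 OR 1 OR 1 = 1

n11 = 1, n12 = 1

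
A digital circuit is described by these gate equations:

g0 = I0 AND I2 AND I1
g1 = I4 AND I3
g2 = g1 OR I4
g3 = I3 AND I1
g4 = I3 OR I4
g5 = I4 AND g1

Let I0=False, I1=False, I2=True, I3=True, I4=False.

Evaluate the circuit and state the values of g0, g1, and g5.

g0 = False, g1 = False, g5 = False

g0 = I0 AND I2 AND I1 = False AND True AND False = False
g1 = I4 AND I3 = False AND True = False
g5 = I4 AND g1 = False AND False = False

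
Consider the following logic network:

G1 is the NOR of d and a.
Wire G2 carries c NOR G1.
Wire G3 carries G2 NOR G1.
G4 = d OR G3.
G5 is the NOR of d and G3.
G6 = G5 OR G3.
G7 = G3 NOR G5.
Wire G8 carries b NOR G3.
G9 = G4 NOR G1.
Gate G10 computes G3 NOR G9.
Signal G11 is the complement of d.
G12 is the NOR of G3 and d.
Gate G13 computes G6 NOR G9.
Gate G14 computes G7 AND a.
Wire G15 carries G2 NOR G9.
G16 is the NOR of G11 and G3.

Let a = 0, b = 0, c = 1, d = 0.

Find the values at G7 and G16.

G1 = d NOR a = 0 NOR 0 = 1
G2 = c NOR G1 = 1 NOR 1 = 0
G3 = G2 NOR G1 = 0 NOR 1 = 0
G5 = d NOR G3 = 0 NOR 0 = 1
G7 = G3 NOR G5 = 0 NOR 1 = 0
G11 = NOT d = NOT 0 = 1
G16 = G11 NOR G3 = 1 NOR 0 = 0

G7 = 0, G16 = 0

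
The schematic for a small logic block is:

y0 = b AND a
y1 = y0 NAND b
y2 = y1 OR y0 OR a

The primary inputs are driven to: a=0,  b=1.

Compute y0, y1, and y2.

y0 = 0, y1 = 1, y2 = 1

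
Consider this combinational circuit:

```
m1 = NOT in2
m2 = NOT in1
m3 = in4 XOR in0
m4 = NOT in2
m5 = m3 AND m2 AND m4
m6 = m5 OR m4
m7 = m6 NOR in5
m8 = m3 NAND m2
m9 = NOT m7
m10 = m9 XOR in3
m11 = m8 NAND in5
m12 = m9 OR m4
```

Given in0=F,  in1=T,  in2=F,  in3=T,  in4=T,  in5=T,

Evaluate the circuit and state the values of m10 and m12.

m10 = F  m12 = T

m2 = NOT in1 = NOT T = F
m3 = in4 XOR in0 = T XOR F = T
m4 = NOT in2 = NOT F = T
m5 = m3 AND m2 AND m4 = T AND F AND T = F
m6 = m5 OR m4 = F OR T = T
m7 = m6 NOR in5 = T NOR T = F
m9 = NOT m7 = NOT F = T
m10 = m9 XOR in3 = T XOR T = F
m12 = m9 OR m4 = T OR T = T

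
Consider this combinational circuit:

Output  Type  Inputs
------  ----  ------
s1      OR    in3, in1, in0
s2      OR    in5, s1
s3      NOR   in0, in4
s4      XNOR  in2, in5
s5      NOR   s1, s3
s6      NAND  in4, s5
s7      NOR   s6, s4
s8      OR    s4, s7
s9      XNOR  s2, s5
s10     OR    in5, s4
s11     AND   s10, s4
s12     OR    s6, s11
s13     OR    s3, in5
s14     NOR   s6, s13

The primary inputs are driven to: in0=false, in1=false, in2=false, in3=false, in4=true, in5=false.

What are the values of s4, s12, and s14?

s4 = true; s12 = true; s14 = true

s1 = in3 OR in1 OR in0 = false OR false OR false = false
s3 = in0 NOR in4 = false NOR true = false
s4 = in2 XNOR in5 = false XNOR false = true
s5 = s1 NOR s3 = false NOR false = true
s6 = in4 NAND s5 = true NAND true = false
s10 = in5 OR s4 = false OR true = true
s11 = s10 AND s4 = true AND true = true
s12 = s6 OR s11 = false OR true = true
s13 = s3 OR in5 = false OR false = false
s14 = s6 NOR s13 = false NOR false = true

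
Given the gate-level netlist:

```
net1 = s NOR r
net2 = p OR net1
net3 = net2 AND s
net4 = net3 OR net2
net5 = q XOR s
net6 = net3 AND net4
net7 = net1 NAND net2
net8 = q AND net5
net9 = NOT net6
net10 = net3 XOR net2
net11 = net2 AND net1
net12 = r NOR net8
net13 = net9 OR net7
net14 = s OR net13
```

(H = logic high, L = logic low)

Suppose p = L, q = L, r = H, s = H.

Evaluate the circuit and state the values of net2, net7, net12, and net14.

net1 = s NOR r = H NOR H = L
net2 = p OR net1 = L OR L = L
net3 = net2 AND s = L AND H = L
net4 = net3 OR net2 = L OR L = L
net5 = q XOR s = L XOR H = H
net6 = net3 AND net4 = L AND L = L
net7 = net1 NAND net2 = L NAND L = H
net8 = q AND net5 = L AND H = L
net9 = NOT net6 = NOT L = H
net12 = r NOR net8 = H NOR L = L
net13 = net9 OR net7 = H OR H = H
net14 = s OR net13 = H OR H = H

net2 = L, net7 = H, net12 = L, net14 = H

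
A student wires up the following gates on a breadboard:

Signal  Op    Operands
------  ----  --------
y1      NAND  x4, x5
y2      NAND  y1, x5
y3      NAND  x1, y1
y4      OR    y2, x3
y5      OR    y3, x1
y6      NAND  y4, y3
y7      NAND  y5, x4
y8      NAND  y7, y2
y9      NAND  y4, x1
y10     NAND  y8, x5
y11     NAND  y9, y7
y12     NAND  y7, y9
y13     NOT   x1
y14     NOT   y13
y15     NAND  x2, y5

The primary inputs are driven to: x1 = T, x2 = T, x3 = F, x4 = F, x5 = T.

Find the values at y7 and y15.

y7 = T  y15 = F

y1 = x4 NAND x5 = F NAND T = T
y3 = x1 NAND y1 = T NAND T = F
y5 = y3 OR x1 = F OR T = T
y7 = y5 NAND x4 = T NAND F = T
y15 = x2 NAND y5 = T NAND T = F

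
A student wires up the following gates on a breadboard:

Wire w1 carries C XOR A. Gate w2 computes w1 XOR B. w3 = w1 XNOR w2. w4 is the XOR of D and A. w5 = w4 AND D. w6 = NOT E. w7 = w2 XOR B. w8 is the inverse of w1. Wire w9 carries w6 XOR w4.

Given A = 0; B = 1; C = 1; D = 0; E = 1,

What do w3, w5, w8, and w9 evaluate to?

w3 = 0, w5 = 0, w8 = 0, w9 = 0

w1 = C XOR A = 1 XOR 0 = 1
w2 = w1 XOR B = 1 XOR 1 = 0
w3 = w1 XNOR w2 = 1 XNOR 0 = 0
w4 = D XOR A = 0 XOR 0 = 0
w5 = w4 AND D = 0 AND 0 = 0
w6 = NOT E = NOT 1 = 0
w8 = NOT w1 = NOT 1 = 0
w9 = w6 XOR w4 = 0 XOR 0 = 0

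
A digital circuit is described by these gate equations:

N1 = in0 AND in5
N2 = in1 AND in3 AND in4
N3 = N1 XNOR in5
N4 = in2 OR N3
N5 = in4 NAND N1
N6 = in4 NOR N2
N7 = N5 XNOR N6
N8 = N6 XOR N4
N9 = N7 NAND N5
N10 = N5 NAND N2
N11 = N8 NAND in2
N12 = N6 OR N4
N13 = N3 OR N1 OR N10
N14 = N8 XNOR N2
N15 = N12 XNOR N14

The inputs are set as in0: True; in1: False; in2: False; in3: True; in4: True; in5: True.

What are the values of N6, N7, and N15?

N1 = in0 AND in5 = True AND True = True
N2 = in1 AND in3 AND in4 = False AND True AND True = False
N3 = N1 XNOR in5 = True XNOR True = True
N4 = in2 OR N3 = False OR True = True
N5 = in4 NAND N1 = True NAND True = False
N6 = in4 NOR N2 = True NOR False = False
N7 = N5 XNOR N6 = False XNOR False = True
N8 = N6 XOR N4 = False XOR True = True
N12 = N6 OR N4 = False OR True = True
N14 = N8 XNOR N2 = True XNOR False = False
N15 = N12 XNOR N14 = True XNOR False = False

N6 = False, N7 = True, N15 = False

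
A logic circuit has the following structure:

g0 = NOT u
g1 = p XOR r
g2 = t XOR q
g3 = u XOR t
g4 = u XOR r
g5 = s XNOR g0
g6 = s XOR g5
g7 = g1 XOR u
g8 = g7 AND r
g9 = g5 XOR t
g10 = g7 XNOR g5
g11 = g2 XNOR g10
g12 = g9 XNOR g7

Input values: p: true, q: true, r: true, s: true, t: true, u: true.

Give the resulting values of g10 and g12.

g0 = NOT u = NOT true = false
g1 = p XOR r = true XOR true = false
g5 = s XNOR g0 = true XNOR false = false
g7 = g1 XOR u = false XOR true = true
g9 = g5 XOR t = false XOR true = true
g10 = g7 XNOR g5 = true XNOR false = false
g12 = g9 XNOR g7 = true XNOR true = true

g10 = false, g12 = true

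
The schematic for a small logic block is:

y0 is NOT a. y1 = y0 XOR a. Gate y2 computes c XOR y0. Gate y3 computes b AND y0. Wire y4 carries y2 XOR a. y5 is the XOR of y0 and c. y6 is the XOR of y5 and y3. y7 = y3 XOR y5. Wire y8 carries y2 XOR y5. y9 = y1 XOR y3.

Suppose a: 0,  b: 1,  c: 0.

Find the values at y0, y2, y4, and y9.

y0 = 1  y2 = 1  y4 = 1  y9 = 0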